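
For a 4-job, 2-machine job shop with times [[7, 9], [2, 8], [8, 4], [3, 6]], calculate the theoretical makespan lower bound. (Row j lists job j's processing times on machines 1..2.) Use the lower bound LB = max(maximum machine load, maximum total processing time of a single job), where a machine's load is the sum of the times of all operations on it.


Machine loads:
  Machine 1: 7 + 2 + 8 + 3 = 20
  Machine 2: 9 + 8 + 4 + 6 = 27
Max machine load = 27
Job totals:
  Job 1: 16
  Job 2: 10
  Job 3: 12
  Job 4: 9
Max job total = 16
Lower bound = max(27, 16) = 27

27


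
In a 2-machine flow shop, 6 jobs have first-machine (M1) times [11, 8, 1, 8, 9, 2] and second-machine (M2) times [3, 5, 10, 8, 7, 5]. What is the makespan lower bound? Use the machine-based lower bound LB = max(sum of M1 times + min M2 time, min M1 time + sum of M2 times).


LB1 = sum(M1 times) + min(M2 times) = 39 + 3 = 42
LB2 = min(M1 times) + sum(M2 times) = 1 + 38 = 39
Lower bound = max(LB1, LB2) = max(42, 39) = 42

42


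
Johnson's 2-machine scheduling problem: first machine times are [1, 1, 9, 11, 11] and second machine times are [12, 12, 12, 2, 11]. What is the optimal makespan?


Apply Johnson's rule:
  Group 1 (a <= b): [(1, 1, 12), (2, 1, 12), (3, 9, 12), (5, 11, 11)]
  Group 2 (a > b): [(4, 11, 2)]
Optimal job order: [1, 2, 3, 5, 4]
Schedule:
  Job 1: M1 done at 1, M2 done at 13
  Job 2: M1 done at 2, M2 done at 25
  Job 3: M1 done at 11, M2 done at 37
  Job 5: M1 done at 22, M2 done at 48
  Job 4: M1 done at 33, M2 done at 50
Makespan = 50

50


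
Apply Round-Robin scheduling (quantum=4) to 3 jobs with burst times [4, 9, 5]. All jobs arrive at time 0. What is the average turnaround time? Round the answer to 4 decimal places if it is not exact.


Time quantum = 4
Execution trace:
  J1 runs 4 units, time = 4
  J2 runs 4 units, time = 8
  J3 runs 4 units, time = 12
  J2 runs 4 units, time = 16
  J3 runs 1 units, time = 17
  J2 runs 1 units, time = 18
Finish times: [4, 18, 17]
Average turnaround = 39/3 = 13.0

13.0


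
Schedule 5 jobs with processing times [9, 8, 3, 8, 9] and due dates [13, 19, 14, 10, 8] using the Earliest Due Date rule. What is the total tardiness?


Sort by due date (EDD order): [(9, 8), (8, 10), (9, 13), (3, 14), (8, 19)]
Compute completion times and tardiness:
  Job 1: p=9, d=8, C=9, tardiness=max(0,9-8)=1
  Job 2: p=8, d=10, C=17, tardiness=max(0,17-10)=7
  Job 3: p=9, d=13, C=26, tardiness=max(0,26-13)=13
  Job 4: p=3, d=14, C=29, tardiness=max(0,29-14)=15
  Job 5: p=8, d=19, C=37, tardiness=max(0,37-19)=18
Total tardiness = 54

54


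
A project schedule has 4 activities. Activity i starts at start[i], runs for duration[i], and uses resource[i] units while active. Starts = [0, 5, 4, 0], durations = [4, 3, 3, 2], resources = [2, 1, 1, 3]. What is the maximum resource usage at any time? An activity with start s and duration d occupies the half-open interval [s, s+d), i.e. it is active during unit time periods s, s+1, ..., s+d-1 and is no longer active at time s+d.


Each activity i is active on [start_i, start_i + duration_i).
Compute total resource usage per time slot:
  t=0: active resources = [2, 3], total = 5
  t=1: active resources = [2, 3], total = 5
  t=2: active resources = [2], total = 2
  t=3: active resources = [2], total = 2
  t=4: active resources = [1], total = 1
  t=5: active resources = [1, 1], total = 2
  t=6: active resources = [1, 1], total = 2
  t=7: active resources = [1], total = 1
Peak resource demand = 5

5


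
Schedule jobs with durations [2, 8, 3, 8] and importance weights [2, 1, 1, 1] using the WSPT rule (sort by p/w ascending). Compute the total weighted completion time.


Compute p/w ratios and sort ascending (WSPT): [(2, 2), (3, 1), (8, 1), (8, 1)]
Compute weighted completion times:
  Job (p=2,w=2): C=2, w*C=2*2=4
  Job (p=3,w=1): C=5, w*C=1*5=5
  Job (p=8,w=1): C=13, w*C=1*13=13
  Job (p=8,w=1): C=21, w*C=1*21=21
Total weighted completion time = 43

43


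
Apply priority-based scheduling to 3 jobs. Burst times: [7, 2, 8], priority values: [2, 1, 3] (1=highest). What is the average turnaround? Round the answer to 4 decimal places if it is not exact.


Sort by priority (ascending = highest first):
Order: [(1, 2), (2, 7), (3, 8)]
Completion times:
  Priority 1, burst=2, C=2
  Priority 2, burst=7, C=9
  Priority 3, burst=8, C=17
Average turnaround = 28/3 = 9.3333

9.3333


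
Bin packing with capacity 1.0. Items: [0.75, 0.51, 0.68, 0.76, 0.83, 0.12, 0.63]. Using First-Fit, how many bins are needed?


Place items sequentially using First-Fit:
  Item 0.75 -> new Bin 1
  Item 0.51 -> new Bin 2
  Item 0.68 -> new Bin 3
  Item 0.76 -> new Bin 4
  Item 0.83 -> new Bin 5
  Item 0.12 -> Bin 1 (now 0.87)
  Item 0.63 -> new Bin 6
Total bins used = 6

6


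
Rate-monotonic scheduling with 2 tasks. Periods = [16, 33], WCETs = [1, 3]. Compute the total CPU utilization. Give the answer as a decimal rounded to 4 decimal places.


Compute individual utilizations (exact fractions):
  Task 1: C/T = 1/16 (approx. 0.0625)
  Task 2: C/T = 3/33 = 1/11 (approx. 0.0909)
Total utilization U = 1/16 + 1/11 = 27/176
Rounded to 4 decimal places: U = 0.1534
RM (Liu & Layland) bound for 2 tasks = 0.828427; compare with U = 27/176 (approx. 0.153409)
U <= bound, so schedulable by RM sufficient condition.

0.1534


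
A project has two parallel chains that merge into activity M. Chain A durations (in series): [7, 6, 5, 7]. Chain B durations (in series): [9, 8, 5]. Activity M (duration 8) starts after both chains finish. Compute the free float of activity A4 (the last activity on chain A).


ES(A4) = sum of predecessors on chain A = 18
EF(A4) = ES + duration = 18 + 7 = 25
Successor of A4 is M. ES(M) = max(sum(A), sum(B)) = max(25, 22) = 25
Free float = ES(successor) - EF(current) = 25 - 25 = 0

0


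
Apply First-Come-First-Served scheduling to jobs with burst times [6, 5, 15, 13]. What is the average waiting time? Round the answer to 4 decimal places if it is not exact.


FCFS order (as given): [6, 5, 15, 13]
Waiting times:
  Job 1: wait = 0
  Job 2: wait = 6
  Job 3: wait = 11
  Job 4: wait = 26
Sum of waiting times = 43
Average waiting time = 43/4 = 10.75

10.75


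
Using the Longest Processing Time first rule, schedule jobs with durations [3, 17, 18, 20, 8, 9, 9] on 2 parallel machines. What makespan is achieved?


Sort jobs in decreasing order (LPT): [20, 18, 17, 9, 9, 8, 3]
Assign each job to the least loaded machine:
  Machine 1: jobs [20, 9, 9, 3], load = 41
  Machine 2: jobs [18, 17, 8], load = 43
Makespan = max load = 43

43


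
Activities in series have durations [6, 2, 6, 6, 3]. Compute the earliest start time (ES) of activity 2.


Activity 2 starts after activities 1 through 1 complete.
Predecessor durations: [6]
ES = 6 = 6

6


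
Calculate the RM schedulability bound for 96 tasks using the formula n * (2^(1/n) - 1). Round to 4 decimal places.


Compute 2^(1/96) = 1.0072464122
Subtract 1: 1.0072464122 - 1 = 0.0072464122
Multiply by n: 96 * 0.0072464122 = 0.6956555712
Round to 4 dp: 0.6957

0.6957


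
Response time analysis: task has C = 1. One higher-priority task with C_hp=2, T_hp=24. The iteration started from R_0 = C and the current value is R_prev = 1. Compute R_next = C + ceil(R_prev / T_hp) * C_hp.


R_next = C + ceil(R_prev / T_hp) * C_hp
ceil(1 / 24) = ceil(0.0417) = 1
Interference = 1 * 2 = 2
R_next = 1 + 2 = 3

3


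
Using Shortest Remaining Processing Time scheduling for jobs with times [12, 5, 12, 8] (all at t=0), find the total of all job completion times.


Since all jobs arrive at t=0, SRPT equals SPT ordering.
SPT order: [5, 8, 12, 12]
Completion times:
  Job 1: p=5, C=5
  Job 2: p=8, C=13
  Job 3: p=12, C=25
  Job 4: p=12, C=37
Total completion time = 5 + 13 + 25 + 37 = 80

80


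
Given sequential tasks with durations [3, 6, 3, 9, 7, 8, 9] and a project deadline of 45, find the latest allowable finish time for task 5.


LF(activity 5) = deadline - sum of successor durations
Successors: activities 6 through 7 with durations [8, 9]
Sum of successor durations = 17
LF = 45 - 17 = 28

28


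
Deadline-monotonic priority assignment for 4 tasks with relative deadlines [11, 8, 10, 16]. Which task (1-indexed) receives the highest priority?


Sort tasks by relative deadline (ascending):
  Task 2: deadline = 8
  Task 3: deadline = 10
  Task 1: deadline = 11
  Task 4: deadline = 16
Priority order (highest first): [2, 3, 1, 4]
Highest priority task = 2

2


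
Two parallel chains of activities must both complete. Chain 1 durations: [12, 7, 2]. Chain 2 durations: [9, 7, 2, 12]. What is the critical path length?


Path A total = 12 + 7 + 2 = 21
Path B total = 9 + 7 + 2 + 12 = 30
Critical path = longest path = max(21, 30) = 30

30


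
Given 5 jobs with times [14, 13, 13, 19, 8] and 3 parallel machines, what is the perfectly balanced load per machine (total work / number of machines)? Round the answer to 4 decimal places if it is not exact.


Total processing time = 14 + 13 + 13 + 19 + 8 = 67
Number of machines = 3
Ideal balanced load = 67 / 3 = 22.3333

22.3333


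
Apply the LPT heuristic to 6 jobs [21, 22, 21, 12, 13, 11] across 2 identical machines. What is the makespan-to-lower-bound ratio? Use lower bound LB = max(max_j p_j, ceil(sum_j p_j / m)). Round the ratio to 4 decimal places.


LPT order: [22, 21, 21, 13, 12, 11]
Machine loads after assignment: [47, 53]
LPT makespan = 53
Lower bound = max(max_job, ceil(total/2)) = max(22, 50) = 50
Ratio = 53 / 50 = 1.06

1.06


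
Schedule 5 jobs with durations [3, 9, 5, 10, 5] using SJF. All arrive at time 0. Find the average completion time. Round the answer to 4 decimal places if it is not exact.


SJF order (ascending): [3, 5, 5, 9, 10]
Completion times:
  Job 1: burst=3, C=3
  Job 2: burst=5, C=8
  Job 3: burst=5, C=13
  Job 4: burst=9, C=22
  Job 5: burst=10, C=32
Average completion = 78/5 = 15.6

15.6


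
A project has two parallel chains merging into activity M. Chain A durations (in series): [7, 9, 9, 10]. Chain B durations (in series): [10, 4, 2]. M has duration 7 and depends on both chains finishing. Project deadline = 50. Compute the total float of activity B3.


Forward pass: ES(B3) = sum of predecessors on chain B = 14
EF = ES + duration = 14 + 2 = 16
Backward pass: LF(M) = deadline = 50; LS(M) = 50 - 7 = 43
LF(B3) = LS(M) - sum(successors on chain B) = 43 - 0 = 43
LS = LF - duration = 43 - 2 = 41
Total float = LS - ES = 41 - 14 = 27

27


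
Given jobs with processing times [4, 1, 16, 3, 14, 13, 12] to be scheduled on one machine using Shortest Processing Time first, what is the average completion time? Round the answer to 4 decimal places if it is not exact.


Sort jobs by processing time (SPT order): [1, 3, 4, 12, 13, 14, 16]
Compute completion times sequentially:
  Job 1: processing = 1, completes at 1
  Job 2: processing = 3, completes at 4
  Job 3: processing = 4, completes at 8
  Job 4: processing = 12, completes at 20
  Job 5: processing = 13, completes at 33
  Job 6: processing = 14, completes at 47
  Job 7: processing = 16, completes at 63
Sum of completion times = 176
Average completion time = 176/7 = 25.1429

25.1429


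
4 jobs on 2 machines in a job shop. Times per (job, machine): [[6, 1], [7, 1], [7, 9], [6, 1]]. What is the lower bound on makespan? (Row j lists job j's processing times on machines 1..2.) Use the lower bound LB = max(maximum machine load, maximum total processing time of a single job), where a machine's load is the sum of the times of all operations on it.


Machine loads:
  Machine 1: 6 + 7 + 7 + 6 = 26
  Machine 2: 1 + 1 + 9 + 1 = 12
Max machine load = 26
Job totals:
  Job 1: 7
  Job 2: 8
  Job 3: 16
  Job 4: 7
Max job total = 16
Lower bound = max(26, 16) = 26

26


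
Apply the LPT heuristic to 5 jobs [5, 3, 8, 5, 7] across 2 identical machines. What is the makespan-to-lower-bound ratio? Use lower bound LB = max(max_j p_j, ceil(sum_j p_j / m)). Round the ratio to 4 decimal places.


LPT order: [8, 7, 5, 5, 3]
Machine loads after assignment: [13, 15]
LPT makespan = 15
Lower bound = max(max_job, ceil(total/2)) = max(8, 14) = 14
Ratio = 15 / 14 = 1.0714

1.0714


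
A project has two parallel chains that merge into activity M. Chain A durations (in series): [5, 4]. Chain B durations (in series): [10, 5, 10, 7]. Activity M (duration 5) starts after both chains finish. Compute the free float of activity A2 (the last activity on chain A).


ES(A2) = sum of predecessors on chain A = 5
EF(A2) = ES + duration = 5 + 4 = 9
Successor of A2 is M. ES(M) = max(sum(A), sum(B)) = max(9, 32) = 32
Free float = ES(successor) - EF(current) = 32 - 9 = 23

23


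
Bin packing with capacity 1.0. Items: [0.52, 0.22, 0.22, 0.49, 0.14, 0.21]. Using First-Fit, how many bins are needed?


Place items sequentially using First-Fit:
  Item 0.52 -> new Bin 1
  Item 0.22 -> Bin 1 (now 0.74)
  Item 0.22 -> Bin 1 (now 0.96)
  Item 0.49 -> new Bin 2
  Item 0.14 -> Bin 2 (now 0.63)
  Item 0.21 -> Bin 2 (now 0.84)
Total bins used = 2

2


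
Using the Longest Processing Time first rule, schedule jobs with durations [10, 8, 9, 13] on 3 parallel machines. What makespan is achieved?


Sort jobs in decreasing order (LPT): [13, 10, 9, 8]
Assign each job to the least loaded machine:
  Machine 1: jobs [13], load = 13
  Machine 2: jobs [10], load = 10
  Machine 3: jobs [9, 8], load = 17
Makespan = max load = 17

17


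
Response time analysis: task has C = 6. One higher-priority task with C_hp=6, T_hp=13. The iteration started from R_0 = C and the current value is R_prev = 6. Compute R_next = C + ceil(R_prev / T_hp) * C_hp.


R_next = C + ceil(R_prev / T_hp) * C_hp
ceil(6 / 13) = ceil(0.4615) = 1
Interference = 1 * 6 = 6
R_next = 6 + 6 = 12

12


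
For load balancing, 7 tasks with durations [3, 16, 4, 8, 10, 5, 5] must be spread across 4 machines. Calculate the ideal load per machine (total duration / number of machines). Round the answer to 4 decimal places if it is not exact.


Total processing time = 3 + 16 + 4 + 8 + 10 + 5 + 5 = 51
Number of machines = 4
Ideal balanced load = 51 / 4 = 12.75

12.75


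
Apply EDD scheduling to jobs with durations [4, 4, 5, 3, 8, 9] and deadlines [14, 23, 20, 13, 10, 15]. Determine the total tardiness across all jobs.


Sort by due date (EDD order): [(8, 10), (3, 13), (4, 14), (9, 15), (5, 20), (4, 23)]
Compute completion times and tardiness:
  Job 1: p=8, d=10, C=8, tardiness=max(0,8-10)=0
  Job 2: p=3, d=13, C=11, tardiness=max(0,11-13)=0
  Job 3: p=4, d=14, C=15, tardiness=max(0,15-14)=1
  Job 4: p=9, d=15, C=24, tardiness=max(0,24-15)=9
  Job 5: p=5, d=20, C=29, tardiness=max(0,29-20)=9
  Job 6: p=4, d=23, C=33, tardiness=max(0,33-23)=10
Total tardiness = 29

29


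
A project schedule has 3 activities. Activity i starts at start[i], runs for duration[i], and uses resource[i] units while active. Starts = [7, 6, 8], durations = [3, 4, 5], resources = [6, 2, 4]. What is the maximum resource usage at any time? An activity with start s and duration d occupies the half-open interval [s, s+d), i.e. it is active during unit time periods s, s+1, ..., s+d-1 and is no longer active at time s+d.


Each activity i is active on [start_i, start_i + duration_i).
Compute total resource usage per time slot:
  t=0: active resources = [], total = 0
  t=1: active resources = [], total = 0
  t=2: active resources = [], total = 0
  t=3: active resources = [], total = 0
  t=4: active resources = [], total = 0
  t=5: active resources = [], total = 0
  t=6: active resources = [2], total = 2
  t=7: active resources = [6, 2], total = 8
  t=8: active resources = [6, 2, 4], total = 12
  t=9: active resources = [6, 2, 4], total = 12
  t=10: active resources = [4], total = 4
  t=11: active resources = [4], total = 4
  t=12: active resources = [4], total = 4
Peak resource demand = 12

12


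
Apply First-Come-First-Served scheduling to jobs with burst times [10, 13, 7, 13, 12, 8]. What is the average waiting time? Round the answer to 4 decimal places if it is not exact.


FCFS order (as given): [10, 13, 7, 13, 12, 8]
Waiting times:
  Job 1: wait = 0
  Job 2: wait = 10
  Job 3: wait = 23
  Job 4: wait = 30
  Job 5: wait = 43
  Job 6: wait = 55
Sum of waiting times = 161
Average waiting time = 161/6 = 26.8333

26.8333


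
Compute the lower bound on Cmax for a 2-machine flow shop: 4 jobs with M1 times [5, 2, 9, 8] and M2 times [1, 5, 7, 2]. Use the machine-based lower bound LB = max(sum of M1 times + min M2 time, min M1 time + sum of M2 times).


LB1 = sum(M1 times) + min(M2 times) = 24 + 1 = 25
LB2 = min(M1 times) + sum(M2 times) = 2 + 15 = 17
Lower bound = max(LB1, LB2) = max(25, 17) = 25

25


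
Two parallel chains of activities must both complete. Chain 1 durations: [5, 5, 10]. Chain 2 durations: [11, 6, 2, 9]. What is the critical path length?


Path A total = 5 + 5 + 10 = 20
Path B total = 11 + 6 + 2 + 9 = 28
Critical path = longest path = max(20, 28) = 28

28


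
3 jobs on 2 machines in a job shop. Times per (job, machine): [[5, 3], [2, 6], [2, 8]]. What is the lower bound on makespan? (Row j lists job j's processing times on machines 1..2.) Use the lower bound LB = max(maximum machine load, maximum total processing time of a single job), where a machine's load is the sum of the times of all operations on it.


Machine loads:
  Machine 1: 5 + 2 + 2 = 9
  Machine 2: 3 + 6 + 8 = 17
Max machine load = 17
Job totals:
  Job 1: 8
  Job 2: 8
  Job 3: 10
Max job total = 10
Lower bound = max(17, 10) = 17

17


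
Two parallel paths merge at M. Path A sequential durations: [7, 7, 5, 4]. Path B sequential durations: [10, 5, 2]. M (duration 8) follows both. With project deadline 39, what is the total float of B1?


Forward pass: ES(B1) = sum of predecessors on chain B = 0
EF = ES + duration = 0 + 10 = 10
Backward pass: LF(M) = deadline = 39; LS(M) = 39 - 8 = 31
LF(B1) = LS(M) - sum(successors on chain B) = 31 - 7 = 24
LS = LF - duration = 24 - 10 = 14
Total float = LS - ES = 14 - 0 = 14

14


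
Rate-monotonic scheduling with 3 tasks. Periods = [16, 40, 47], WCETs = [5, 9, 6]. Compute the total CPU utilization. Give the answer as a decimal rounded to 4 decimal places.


Compute individual utilizations (exact fractions):
  Task 1: C/T = 5/16 (approx. 0.3125)
  Task 2: C/T = 9/40 (approx. 0.225)
  Task 3: C/T = 6/47 (approx. 0.1277)
Total utilization U = 5/16 + 9/40 + 6/47 = 2501/3760
Rounded to 4 decimal places: U = 0.6652
RM (Liu & Layland) bound for 3 tasks = 0.779763; compare with U = 2501/3760 (approx. 0.665160)
U <= bound, so schedulable by RM sufficient condition.

0.6652


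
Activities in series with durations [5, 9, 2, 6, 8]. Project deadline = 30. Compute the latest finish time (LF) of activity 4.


LF(activity 4) = deadline - sum of successor durations
Successors: activities 5 through 5 with durations [8]
Sum of successor durations = 8
LF = 30 - 8 = 22

22


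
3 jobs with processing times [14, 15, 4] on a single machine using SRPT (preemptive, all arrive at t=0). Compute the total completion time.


Since all jobs arrive at t=0, SRPT equals SPT ordering.
SPT order: [4, 14, 15]
Completion times:
  Job 1: p=4, C=4
  Job 2: p=14, C=18
  Job 3: p=15, C=33
Total completion time = 4 + 18 + 33 = 55

55


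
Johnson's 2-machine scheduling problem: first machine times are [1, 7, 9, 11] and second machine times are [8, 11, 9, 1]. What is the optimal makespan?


Apply Johnson's rule:
  Group 1 (a <= b): [(1, 1, 8), (2, 7, 11), (3, 9, 9)]
  Group 2 (a > b): [(4, 11, 1)]
Optimal job order: [1, 2, 3, 4]
Schedule:
  Job 1: M1 done at 1, M2 done at 9
  Job 2: M1 done at 8, M2 done at 20
  Job 3: M1 done at 17, M2 done at 29
  Job 4: M1 done at 28, M2 done at 30
Makespan = 30

30


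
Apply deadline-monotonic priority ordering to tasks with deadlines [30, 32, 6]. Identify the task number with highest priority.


Sort tasks by relative deadline (ascending):
  Task 3: deadline = 6
  Task 1: deadline = 30
  Task 2: deadline = 32
Priority order (highest first): [3, 1, 2]
Highest priority task = 3

3


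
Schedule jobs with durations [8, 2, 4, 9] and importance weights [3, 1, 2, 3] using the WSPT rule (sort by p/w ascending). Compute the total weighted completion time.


Compute p/w ratios and sort ascending (WSPT): [(2, 1), (4, 2), (8, 3), (9, 3)]
Compute weighted completion times:
  Job (p=2,w=1): C=2, w*C=1*2=2
  Job (p=4,w=2): C=6, w*C=2*6=12
  Job (p=8,w=3): C=14, w*C=3*14=42
  Job (p=9,w=3): C=23, w*C=3*23=69
Total weighted completion time = 125

125


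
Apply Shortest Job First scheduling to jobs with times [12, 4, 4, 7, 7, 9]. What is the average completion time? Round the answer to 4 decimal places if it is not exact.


SJF order (ascending): [4, 4, 7, 7, 9, 12]
Completion times:
  Job 1: burst=4, C=4
  Job 2: burst=4, C=8
  Job 3: burst=7, C=15
  Job 4: burst=7, C=22
  Job 5: burst=9, C=31
  Job 6: burst=12, C=43
Average completion = 123/6 = 20.5

20.5


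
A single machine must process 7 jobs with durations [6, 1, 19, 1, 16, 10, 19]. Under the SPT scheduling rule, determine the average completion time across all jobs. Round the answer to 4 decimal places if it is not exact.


Sort jobs by processing time (SPT order): [1, 1, 6, 10, 16, 19, 19]
Compute completion times sequentially:
  Job 1: processing = 1, completes at 1
  Job 2: processing = 1, completes at 2
  Job 3: processing = 6, completes at 8
  Job 4: processing = 10, completes at 18
  Job 5: processing = 16, completes at 34
  Job 6: processing = 19, completes at 53
  Job 7: processing = 19, completes at 72
Sum of completion times = 188
Average completion time = 188/7 = 26.8571

26.8571


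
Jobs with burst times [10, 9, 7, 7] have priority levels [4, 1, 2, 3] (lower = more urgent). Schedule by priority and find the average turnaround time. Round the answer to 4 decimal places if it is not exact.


Sort by priority (ascending = highest first):
Order: [(1, 9), (2, 7), (3, 7), (4, 10)]
Completion times:
  Priority 1, burst=9, C=9
  Priority 2, burst=7, C=16
  Priority 3, burst=7, C=23
  Priority 4, burst=10, C=33
Average turnaround = 81/4 = 20.25

20.25


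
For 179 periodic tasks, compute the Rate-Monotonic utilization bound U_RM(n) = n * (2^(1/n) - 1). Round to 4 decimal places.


Compute 2^(1/179) = 1.0038798378
Subtract 1: 1.0038798378 - 1 = 0.0038798378
Multiply by n: 179 * 0.0038798378 = 0.6944909662
Round to 4 dp: 0.6945

0.6945


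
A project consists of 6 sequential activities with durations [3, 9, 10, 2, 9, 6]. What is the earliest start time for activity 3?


Activity 3 starts after activities 1 through 2 complete.
Predecessor durations: [3, 9]
ES = 3 + 9 = 12

12


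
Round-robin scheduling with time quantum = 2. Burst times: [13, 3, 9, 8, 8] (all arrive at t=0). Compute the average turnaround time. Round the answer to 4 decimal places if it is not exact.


Time quantum = 2
Execution trace:
  J1 runs 2 units, time = 2
  J2 runs 2 units, time = 4
  J3 runs 2 units, time = 6
  J4 runs 2 units, time = 8
  J5 runs 2 units, time = 10
  J1 runs 2 units, time = 12
  J2 runs 1 units, time = 13
  J3 runs 2 units, time = 15
  J4 runs 2 units, time = 17
  J5 runs 2 units, time = 19
  J1 runs 2 units, time = 21
  J3 runs 2 units, time = 23
  J4 runs 2 units, time = 25
  J5 runs 2 units, time = 27
  J1 runs 2 units, time = 29
  J3 runs 2 units, time = 31
  J4 runs 2 units, time = 33
  J5 runs 2 units, time = 35
  J1 runs 2 units, time = 37
  J3 runs 1 units, time = 38
  J1 runs 2 units, time = 40
  J1 runs 1 units, time = 41
Finish times: [41, 13, 38, 33, 35]
Average turnaround = 160/5 = 32.0

32.0


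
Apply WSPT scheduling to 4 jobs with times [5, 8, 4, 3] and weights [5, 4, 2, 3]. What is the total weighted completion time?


Compute p/w ratios and sort ascending (WSPT): [(5, 5), (3, 3), (8, 4), (4, 2)]
Compute weighted completion times:
  Job (p=5,w=5): C=5, w*C=5*5=25
  Job (p=3,w=3): C=8, w*C=3*8=24
  Job (p=8,w=4): C=16, w*C=4*16=64
  Job (p=4,w=2): C=20, w*C=2*20=40
Total weighted completion time = 153

153


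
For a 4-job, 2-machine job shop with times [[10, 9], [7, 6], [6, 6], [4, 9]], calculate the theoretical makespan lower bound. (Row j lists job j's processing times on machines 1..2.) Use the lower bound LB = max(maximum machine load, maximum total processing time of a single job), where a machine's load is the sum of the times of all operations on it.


Machine loads:
  Machine 1: 10 + 7 + 6 + 4 = 27
  Machine 2: 9 + 6 + 6 + 9 = 30
Max machine load = 30
Job totals:
  Job 1: 19
  Job 2: 13
  Job 3: 12
  Job 4: 13
Max job total = 19
Lower bound = max(30, 19) = 30

30


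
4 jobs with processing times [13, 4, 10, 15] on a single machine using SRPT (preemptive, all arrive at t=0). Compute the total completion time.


Since all jobs arrive at t=0, SRPT equals SPT ordering.
SPT order: [4, 10, 13, 15]
Completion times:
  Job 1: p=4, C=4
  Job 2: p=10, C=14
  Job 3: p=13, C=27
  Job 4: p=15, C=42
Total completion time = 4 + 14 + 27 + 42 = 87

87


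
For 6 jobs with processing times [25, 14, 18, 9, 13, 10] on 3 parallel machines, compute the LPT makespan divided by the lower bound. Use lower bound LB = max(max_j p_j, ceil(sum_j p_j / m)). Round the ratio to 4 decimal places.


LPT order: [25, 18, 14, 13, 10, 9]
Machine loads after assignment: [34, 28, 27]
LPT makespan = 34
Lower bound = max(max_job, ceil(total/3)) = max(25, 30) = 30
Ratio = 34 / 30 = 1.1333

1.1333


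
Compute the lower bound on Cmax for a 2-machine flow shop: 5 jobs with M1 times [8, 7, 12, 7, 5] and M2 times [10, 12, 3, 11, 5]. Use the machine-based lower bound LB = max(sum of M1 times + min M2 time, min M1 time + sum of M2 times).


LB1 = sum(M1 times) + min(M2 times) = 39 + 3 = 42
LB2 = min(M1 times) + sum(M2 times) = 5 + 41 = 46
Lower bound = max(LB1, LB2) = max(42, 46) = 46

46


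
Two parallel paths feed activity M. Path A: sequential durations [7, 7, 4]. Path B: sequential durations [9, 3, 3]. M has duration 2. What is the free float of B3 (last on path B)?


ES(B3) = sum of predecessors on chain B = 12
EF(B3) = ES + duration = 12 + 3 = 15
Successor of B3 is M. ES(M) = max(sum(A), sum(B)) = max(18, 15) = 18
Free float = ES(successor) - EF(current) = 18 - 15 = 3

3


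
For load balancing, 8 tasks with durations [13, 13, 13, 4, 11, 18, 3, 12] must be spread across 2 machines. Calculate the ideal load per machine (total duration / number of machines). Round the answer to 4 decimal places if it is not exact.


Total processing time = 13 + 13 + 13 + 4 + 11 + 18 + 3 + 12 = 87
Number of machines = 2
Ideal balanced load = 87 / 2 = 43.5

43.5


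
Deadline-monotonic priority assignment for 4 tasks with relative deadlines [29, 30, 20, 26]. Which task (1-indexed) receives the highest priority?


Sort tasks by relative deadline (ascending):
  Task 3: deadline = 20
  Task 4: deadline = 26
  Task 1: deadline = 29
  Task 2: deadline = 30
Priority order (highest first): [3, 4, 1, 2]
Highest priority task = 3

3


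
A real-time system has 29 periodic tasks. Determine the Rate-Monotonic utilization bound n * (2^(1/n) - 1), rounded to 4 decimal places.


Compute 2^(1/29) = 1.0241895602
Subtract 1: 1.0241895602 - 1 = 0.0241895602
Multiply by n: 29 * 0.0241895602 = 0.7014972458
Round to 4 dp: 0.7015

0.7015


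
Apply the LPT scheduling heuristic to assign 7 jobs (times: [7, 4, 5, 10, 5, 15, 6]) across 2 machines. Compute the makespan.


Sort jobs in decreasing order (LPT): [15, 10, 7, 6, 5, 5, 4]
Assign each job to the least loaded machine:
  Machine 1: jobs [15, 6, 5], load = 26
  Machine 2: jobs [10, 7, 5, 4], load = 26
Makespan = max load = 26

26


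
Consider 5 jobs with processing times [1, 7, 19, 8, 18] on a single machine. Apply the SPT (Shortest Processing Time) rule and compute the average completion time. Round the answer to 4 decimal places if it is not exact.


Sort jobs by processing time (SPT order): [1, 7, 8, 18, 19]
Compute completion times sequentially:
  Job 1: processing = 1, completes at 1
  Job 2: processing = 7, completes at 8
  Job 3: processing = 8, completes at 16
  Job 4: processing = 18, completes at 34
  Job 5: processing = 19, completes at 53
Sum of completion times = 112
Average completion time = 112/5 = 22.4

22.4


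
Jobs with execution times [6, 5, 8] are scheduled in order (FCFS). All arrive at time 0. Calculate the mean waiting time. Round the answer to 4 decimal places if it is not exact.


FCFS order (as given): [6, 5, 8]
Waiting times:
  Job 1: wait = 0
  Job 2: wait = 6
  Job 3: wait = 11
Sum of waiting times = 17
Average waiting time = 17/3 = 5.6667

5.6667


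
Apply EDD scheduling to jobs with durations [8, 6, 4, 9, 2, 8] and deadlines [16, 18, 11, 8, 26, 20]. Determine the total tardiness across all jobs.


Sort by due date (EDD order): [(9, 8), (4, 11), (8, 16), (6, 18), (8, 20), (2, 26)]
Compute completion times and tardiness:
  Job 1: p=9, d=8, C=9, tardiness=max(0,9-8)=1
  Job 2: p=4, d=11, C=13, tardiness=max(0,13-11)=2
  Job 3: p=8, d=16, C=21, tardiness=max(0,21-16)=5
  Job 4: p=6, d=18, C=27, tardiness=max(0,27-18)=9
  Job 5: p=8, d=20, C=35, tardiness=max(0,35-20)=15
  Job 6: p=2, d=26, C=37, tardiness=max(0,37-26)=11
Total tardiness = 43

43


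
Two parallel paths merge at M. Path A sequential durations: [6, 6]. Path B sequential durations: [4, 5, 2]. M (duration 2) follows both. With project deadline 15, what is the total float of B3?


Forward pass: ES(B3) = sum of predecessors on chain B = 9
EF = ES + duration = 9 + 2 = 11
Backward pass: LF(M) = deadline = 15; LS(M) = 15 - 2 = 13
LF(B3) = LS(M) - sum(successors on chain B) = 13 - 0 = 13
LS = LF - duration = 13 - 2 = 11
Total float = LS - ES = 11 - 9 = 2

2


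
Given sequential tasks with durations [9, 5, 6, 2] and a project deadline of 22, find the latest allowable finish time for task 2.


LF(activity 2) = deadline - sum of successor durations
Successors: activities 3 through 4 with durations [6, 2]
Sum of successor durations = 8
LF = 22 - 8 = 14

14


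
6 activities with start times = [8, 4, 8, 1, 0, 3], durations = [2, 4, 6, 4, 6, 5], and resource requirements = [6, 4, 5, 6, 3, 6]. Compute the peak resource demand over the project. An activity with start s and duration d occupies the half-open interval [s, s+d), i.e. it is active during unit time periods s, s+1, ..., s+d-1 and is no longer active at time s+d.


Each activity i is active on [start_i, start_i + duration_i).
Compute total resource usage per time slot:
  t=0: active resources = [3], total = 3
  t=1: active resources = [6, 3], total = 9
  t=2: active resources = [6, 3], total = 9
  t=3: active resources = [6, 3, 6], total = 15
  t=4: active resources = [4, 6, 3, 6], total = 19
  t=5: active resources = [4, 3, 6], total = 13
  t=6: active resources = [4, 6], total = 10
  t=7: active resources = [4, 6], total = 10
  t=8: active resources = [6, 5], total = 11
  t=9: active resources = [6, 5], total = 11
  t=10: active resources = [5], total = 5
  t=11: active resources = [5], total = 5
  t=12: active resources = [5], total = 5
  t=13: active resources = [5], total = 5
Peak resource demand = 19

19


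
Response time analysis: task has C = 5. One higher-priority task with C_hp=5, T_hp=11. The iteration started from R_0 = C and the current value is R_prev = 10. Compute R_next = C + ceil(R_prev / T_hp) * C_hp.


R_next = C + ceil(R_prev / T_hp) * C_hp
ceil(10 / 11) = ceil(0.9091) = 1
Interference = 1 * 5 = 5
R_next = 5 + 5 = 10
R_next = R_prev, so the iteration has converged (response time = 10).

10


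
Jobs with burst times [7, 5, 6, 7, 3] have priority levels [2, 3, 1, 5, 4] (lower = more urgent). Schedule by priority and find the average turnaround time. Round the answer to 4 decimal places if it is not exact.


Sort by priority (ascending = highest first):
Order: [(1, 6), (2, 7), (3, 5), (4, 3), (5, 7)]
Completion times:
  Priority 1, burst=6, C=6
  Priority 2, burst=7, C=13
  Priority 3, burst=5, C=18
  Priority 4, burst=3, C=21
  Priority 5, burst=7, C=28
Average turnaround = 86/5 = 17.2

17.2


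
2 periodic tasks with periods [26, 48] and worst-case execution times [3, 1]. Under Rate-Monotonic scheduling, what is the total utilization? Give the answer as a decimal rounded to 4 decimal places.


Compute individual utilizations (exact fractions):
  Task 1: C/T = 3/26 (approx. 0.1154)
  Task 2: C/T = 1/48 (approx. 0.0208)
Total utilization U = 3/26 + 1/48 = 85/624
Rounded to 4 decimal places: U = 0.1362
RM (Liu & Layland) bound for 2 tasks = 0.828427; compare with U = 85/624 (approx. 0.136218)
U <= bound, so schedulable by RM sufficient condition.

0.1362


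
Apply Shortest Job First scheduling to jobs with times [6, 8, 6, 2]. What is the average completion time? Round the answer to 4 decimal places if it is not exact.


SJF order (ascending): [2, 6, 6, 8]
Completion times:
  Job 1: burst=2, C=2
  Job 2: burst=6, C=8
  Job 3: burst=6, C=14
  Job 4: burst=8, C=22
Average completion = 46/4 = 11.5

11.5


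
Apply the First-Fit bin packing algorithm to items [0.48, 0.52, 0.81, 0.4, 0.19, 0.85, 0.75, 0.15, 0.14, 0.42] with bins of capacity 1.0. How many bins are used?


Place items sequentially using First-Fit:
  Item 0.48 -> new Bin 1
  Item 0.52 -> Bin 1 (now 1.0)
  Item 0.81 -> new Bin 2
  Item 0.4 -> new Bin 3
  Item 0.19 -> Bin 2 (now 1.0)
  Item 0.85 -> new Bin 4
  Item 0.75 -> new Bin 5
  Item 0.15 -> Bin 3 (now 0.55)
  Item 0.14 -> Bin 3 (now 0.69)
  Item 0.42 -> new Bin 6
Total bins used = 6

6


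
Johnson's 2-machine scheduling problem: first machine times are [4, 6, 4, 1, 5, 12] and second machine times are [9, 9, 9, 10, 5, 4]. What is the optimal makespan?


Apply Johnson's rule:
  Group 1 (a <= b): [(4, 1, 10), (1, 4, 9), (3, 4, 9), (5, 5, 5), (2, 6, 9)]
  Group 2 (a > b): [(6, 12, 4)]
Optimal job order: [4, 1, 3, 5, 2, 6]
Schedule:
  Job 4: M1 done at 1, M2 done at 11
  Job 1: M1 done at 5, M2 done at 20
  Job 3: M1 done at 9, M2 done at 29
  Job 5: M1 done at 14, M2 done at 34
  Job 2: M1 done at 20, M2 done at 43
  Job 6: M1 done at 32, M2 done at 47
Makespan = 47

47


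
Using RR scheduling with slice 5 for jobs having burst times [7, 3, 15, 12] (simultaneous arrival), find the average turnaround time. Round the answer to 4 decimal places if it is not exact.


Time quantum = 5
Execution trace:
  J1 runs 5 units, time = 5
  J2 runs 3 units, time = 8
  J3 runs 5 units, time = 13
  J4 runs 5 units, time = 18
  J1 runs 2 units, time = 20
  J3 runs 5 units, time = 25
  J4 runs 5 units, time = 30
  J3 runs 5 units, time = 35
  J4 runs 2 units, time = 37
Finish times: [20, 8, 35, 37]
Average turnaround = 100/4 = 25.0

25.0


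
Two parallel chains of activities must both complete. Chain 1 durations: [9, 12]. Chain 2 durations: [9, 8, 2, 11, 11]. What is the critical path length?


Path A total = 9 + 12 = 21
Path B total = 9 + 8 + 2 + 11 + 11 = 41
Critical path = longest path = max(21, 41) = 41

41


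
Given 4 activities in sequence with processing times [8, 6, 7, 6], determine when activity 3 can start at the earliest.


Activity 3 starts after activities 1 through 2 complete.
Predecessor durations: [8, 6]
ES = 8 + 6 = 14

14


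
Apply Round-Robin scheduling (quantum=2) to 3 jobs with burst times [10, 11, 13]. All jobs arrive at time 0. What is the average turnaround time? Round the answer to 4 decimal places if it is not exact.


Time quantum = 2
Execution trace:
  J1 runs 2 units, time = 2
  J2 runs 2 units, time = 4
  J3 runs 2 units, time = 6
  J1 runs 2 units, time = 8
  J2 runs 2 units, time = 10
  J3 runs 2 units, time = 12
  J1 runs 2 units, time = 14
  J2 runs 2 units, time = 16
  J3 runs 2 units, time = 18
  J1 runs 2 units, time = 20
  J2 runs 2 units, time = 22
  J3 runs 2 units, time = 24
  J1 runs 2 units, time = 26
  J2 runs 2 units, time = 28
  J3 runs 2 units, time = 30
  J2 runs 1 units, time = 31
  J3 runs 2 units, time = 33
  J3 runs 1 units, time = 34
Finish times: [26, 31, 34]
Average turnaround = 91/3 = 30.3333

30.3333


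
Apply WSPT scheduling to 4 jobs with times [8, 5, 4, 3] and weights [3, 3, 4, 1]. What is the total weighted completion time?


Compute p/w ratios and sort ascending (WSPT): [(4, 4), (5, 3), (8, 3), (3, 1)]
Compute weighted completion times:
  Job (p=4,w=4): C=4, w*C=4*4=16
  Job (p=5,w=3): C=9, w*C=3*9=27
  Job (p=8,w=3): C=17, w*C=3*17=51
  Job (p=3,w=1): C=20, w*C=1*20=20
Total weighted completion time = 114

114


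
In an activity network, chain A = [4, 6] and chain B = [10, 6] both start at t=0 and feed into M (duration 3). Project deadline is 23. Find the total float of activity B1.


Forward pass: ES(B1) = sum of predecessors on chain B = 0
EF = ES + duration = 0 + 10 = 10
Backward pass: LF(M) = deadline = 23; LS(M) = 23 - 3 = 20
LF(B1) = LS(M) - sum(successors on chain B) = 20 - 6 = 14
LS = LF - duration = 14 - 10 = 4
Total float = LS - ES = 4 - 0 = 4

4


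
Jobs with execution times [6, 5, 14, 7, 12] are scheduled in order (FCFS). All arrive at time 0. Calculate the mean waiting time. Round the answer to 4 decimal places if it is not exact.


FCFS order (as given): [6, 5, 14, 7, 12]
Waiting times:
  Job 1: wait = 0
  Job 2: wait = 6
  Job 3: wait = 11
  Job 4: wait = 25
  Job 5: wait = 32
Sum of waiting times = 74
Average waiting time = 74/5 = 14.8

14.8


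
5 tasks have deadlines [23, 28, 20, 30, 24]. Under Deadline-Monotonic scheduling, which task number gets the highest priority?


Sort tasks by relative deadline (ascending):
  Task 3: deadline = 20
  Task 1: deadline = 23
  Task 5: deadline = 24
  Task 2: deadline = 28
  Task 4: deadline = 30
Priority order (highest first): [3, 1, 5, 2, 4]
Highest priority task = 3

3


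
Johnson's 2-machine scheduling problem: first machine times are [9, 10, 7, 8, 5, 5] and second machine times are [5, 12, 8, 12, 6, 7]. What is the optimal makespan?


Apply Johnson's rule:
  Group 1 (a <= b): [(5, 5, 6), (6, 5, 7), (3, 7, 8), (4, 8, 12), (2, 10, 12)]
  Group 2 (a > b): [(1, 9, 5)]
Optimal job order: [5, 6, 3, 4, 2, 1]
Schedule:
  Job 5: M1 done at 5, M2 done at 11
  Job 6: M1 done at 10, M2 done at 18
  Job 3: M1 done at 17, M2 done at 26
  Job 4: M1 done at 25, M2 done at 38
  Job 2: M1 done at 35, M2 done at 50
  Job 1: M1 done at 44, M2 done at 55
Makespan = 55

55


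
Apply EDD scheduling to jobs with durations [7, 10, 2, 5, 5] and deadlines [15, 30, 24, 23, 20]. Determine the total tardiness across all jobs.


Sort by due date (EDD order): [(7, 15), (5, 20), (5, 23), (2, 24), (10, 30)]
Compute completion times and tardiness:
  Job 1: p=7, d=15, C=7, tardiness=max(0,7-15)=0
  Job 2: p=5, d=20, C=12, tardiness=max(0,12-20)=0
  Job 3: p=5, d=23, C=17, tardiness=max(0,17-23)=0
  Job 4: p=2, d=24, C=19, tardiness=max(0,19-24)=0
  Job 5: p=10, d=30, C=29, tardiness=max(0,29-30)=0
Total tardiness = 0

0


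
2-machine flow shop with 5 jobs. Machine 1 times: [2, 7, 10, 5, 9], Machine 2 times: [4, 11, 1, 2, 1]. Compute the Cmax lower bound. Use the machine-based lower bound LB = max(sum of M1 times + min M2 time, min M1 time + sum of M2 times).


LB1 = sum(M1 times) + min(M2 times) = 33 + 1 = 34
LB2 = min(M1 times) + sum(M2 times) = 2 + 19 = 21
Lower bound = max(LB1, LB2) = max(34, 21) = 34

34


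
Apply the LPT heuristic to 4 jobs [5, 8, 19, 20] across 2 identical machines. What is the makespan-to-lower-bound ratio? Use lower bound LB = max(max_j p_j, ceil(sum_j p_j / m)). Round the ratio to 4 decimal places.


LPT order: [20, 19, 8, 5]
Machine loads after assignment: [25, 27]
LPT makespan = 27
Lower bound = max(max_job, ceil(total/2)) = max(20, 26) = 26
Ratio = 27 / 26 = 1.0385

1.0385


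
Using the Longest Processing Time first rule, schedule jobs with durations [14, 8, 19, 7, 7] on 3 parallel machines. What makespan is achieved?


Sort jobs in decreasing order (LPT): [19, 14, 8, 7, 7]
Assign each job to the least loaded machine:
  Machine 1: jobs [19], load = 19
  Machine 2: jobs [14, 7], load = 21
  Machine 3: jobs [8, 7], load = 15
Makespan = max load = 21

21


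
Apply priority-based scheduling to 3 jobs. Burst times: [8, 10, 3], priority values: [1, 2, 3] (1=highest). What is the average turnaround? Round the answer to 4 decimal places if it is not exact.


Sort by priority (ascending = highest first):
Order: [(1, 8), (2, 10), (3, 3)]
Completion times:
  Priority 1, burst=8, C=8
  Priority 2, burst=10, C=18
  Priority 3, burst=3, C=21
Average turnaround = 47/3 = 15.6667

15.6667
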